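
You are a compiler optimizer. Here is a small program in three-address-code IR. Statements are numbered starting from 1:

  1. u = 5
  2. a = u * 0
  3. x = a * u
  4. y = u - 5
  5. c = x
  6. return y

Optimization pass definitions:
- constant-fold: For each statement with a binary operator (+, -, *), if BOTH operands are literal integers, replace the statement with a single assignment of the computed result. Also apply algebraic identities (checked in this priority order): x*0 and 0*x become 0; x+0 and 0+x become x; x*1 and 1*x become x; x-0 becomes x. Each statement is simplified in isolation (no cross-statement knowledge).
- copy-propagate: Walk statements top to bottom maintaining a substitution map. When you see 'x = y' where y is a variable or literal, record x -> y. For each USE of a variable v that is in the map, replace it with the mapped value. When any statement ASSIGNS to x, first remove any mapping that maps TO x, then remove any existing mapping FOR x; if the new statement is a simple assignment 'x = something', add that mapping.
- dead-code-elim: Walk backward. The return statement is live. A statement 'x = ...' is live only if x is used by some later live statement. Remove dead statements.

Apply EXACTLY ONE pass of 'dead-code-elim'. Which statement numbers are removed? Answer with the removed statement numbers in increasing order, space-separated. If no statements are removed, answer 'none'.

Backward liveness scan:
Stmt 1 'u = 5': KEEP (u is live); live-in = []
Stmt 2 'a = u * 0': DEAD (a not in live set ['u'])
Stmt 3 'x = a * u': DEAD (x not in live set ['u'])
Stmt 4 'y = u - 5': KEEP (y is live); live-in = ['u']
Stmt 5 'c = x': DEAD (c not in live set ['y'])
Stmt 6 'return y': KEEP (return); live-in = ['y']
Removed statement numbers: [2, 3, 5]
Surviving IR:
  u = 5
  y = u - 5
  return y

Answer: 2 3 5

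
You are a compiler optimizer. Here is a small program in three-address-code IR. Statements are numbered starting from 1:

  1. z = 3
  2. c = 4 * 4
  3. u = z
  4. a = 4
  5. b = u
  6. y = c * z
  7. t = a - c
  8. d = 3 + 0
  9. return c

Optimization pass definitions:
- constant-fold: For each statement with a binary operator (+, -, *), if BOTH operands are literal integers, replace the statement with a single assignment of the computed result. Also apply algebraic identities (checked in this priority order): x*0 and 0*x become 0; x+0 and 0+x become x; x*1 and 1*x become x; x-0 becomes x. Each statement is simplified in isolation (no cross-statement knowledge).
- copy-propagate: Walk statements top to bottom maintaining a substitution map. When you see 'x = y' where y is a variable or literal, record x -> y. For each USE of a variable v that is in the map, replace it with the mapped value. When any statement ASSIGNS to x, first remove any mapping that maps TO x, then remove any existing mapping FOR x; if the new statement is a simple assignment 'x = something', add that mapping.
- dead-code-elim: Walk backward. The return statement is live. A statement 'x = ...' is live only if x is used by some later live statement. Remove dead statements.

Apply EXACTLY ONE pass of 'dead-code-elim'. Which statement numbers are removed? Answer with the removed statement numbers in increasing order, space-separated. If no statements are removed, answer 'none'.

Answer: 1 3 4 5 6 7 8

Derivation:
Backward liveness scan:
Stmt 1 'z = 3': DEAD (z not in live set [])
Stmt 2 'c = 4 * 4': KEEP (c is live); live-in = []
Stmt 3 'u = z': DEAD (u not in live set ['c'])
Stmt 4 'a = 4': DEAD (a not in live set ['c'])
Stmt 5 'b = u': DEAD (b not in live set ['c'])
Stmt 6 'y = c * z': DEAD (y not in live set ['c'])
Stmt 7 't = a - c': DEAD (t not in live set ['c'])
Stmt 8 'd = 3 + 0': DEAD (d not in live set ['c'])
Stmt 9 'return c': KEEP (return); live-in = ['c']
Removed statement numbers: [1, 3, 4, 5, 6, 7, 8]
Surviving IR:
  c = 4 * 4
  return c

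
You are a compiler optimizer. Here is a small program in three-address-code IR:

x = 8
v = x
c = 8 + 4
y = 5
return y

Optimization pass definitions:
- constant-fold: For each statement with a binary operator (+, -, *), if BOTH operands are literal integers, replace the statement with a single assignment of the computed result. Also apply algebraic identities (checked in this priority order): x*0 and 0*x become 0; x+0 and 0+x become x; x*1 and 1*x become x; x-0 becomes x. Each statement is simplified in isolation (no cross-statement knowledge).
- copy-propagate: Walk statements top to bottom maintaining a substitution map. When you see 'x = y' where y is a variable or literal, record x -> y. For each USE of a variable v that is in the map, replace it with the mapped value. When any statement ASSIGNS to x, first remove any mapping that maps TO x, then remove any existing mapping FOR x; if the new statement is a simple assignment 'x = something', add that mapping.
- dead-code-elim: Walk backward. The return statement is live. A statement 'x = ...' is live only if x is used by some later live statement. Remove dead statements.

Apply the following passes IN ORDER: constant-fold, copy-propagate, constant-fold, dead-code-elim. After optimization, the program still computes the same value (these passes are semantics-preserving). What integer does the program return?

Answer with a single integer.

Answer: 5

Derivation:
Initial IR:
  x = 8
  v = x
  c = 8 + 4
  y = 5
  return y
After constant-fold (5 stmts):
  x = 8
  v = x
  c = 12
  y = 5
  return y
After copy-propagate (5 stmts):
  x = 8
  v = 8
  c = 12
  y = 5
  return 5
After constant-fold (5 stmts):
  x = 8
  v = 8
  c = 12
  y = 5
  return 5
After dead-code-elim (1 stmts):
  return 5
Evaluate:
  x = 8  =>  x = 8
  v = x  =>  v = 8
  c = 8 + 4  =>  c = 12
  y = 5  =>  y = 5
  return y = 5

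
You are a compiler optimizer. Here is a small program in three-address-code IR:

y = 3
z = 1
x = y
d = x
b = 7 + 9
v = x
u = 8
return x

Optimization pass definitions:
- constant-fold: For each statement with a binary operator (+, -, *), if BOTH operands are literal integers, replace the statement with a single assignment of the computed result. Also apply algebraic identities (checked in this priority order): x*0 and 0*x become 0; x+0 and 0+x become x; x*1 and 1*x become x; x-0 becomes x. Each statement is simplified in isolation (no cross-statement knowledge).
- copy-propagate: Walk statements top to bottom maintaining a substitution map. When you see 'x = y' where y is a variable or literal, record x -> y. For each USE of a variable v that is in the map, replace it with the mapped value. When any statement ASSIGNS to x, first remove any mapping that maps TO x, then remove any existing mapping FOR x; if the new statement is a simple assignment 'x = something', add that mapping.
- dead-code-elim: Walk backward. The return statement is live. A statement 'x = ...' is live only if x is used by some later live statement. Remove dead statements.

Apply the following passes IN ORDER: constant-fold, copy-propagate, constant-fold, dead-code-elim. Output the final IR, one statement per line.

Answer: return 3

Derivation:
Initial IR:
  y = 3
  z = 1
  x = y
  d = x
  b = 7 + 9
  v = x
  u = 8
  return x
After constant-fold (8 stmts):
  y = 3
  z = 1
  x = y
  d = x
  b = 16
  v = x
  u = 8
  return x
After copy-propagate (8 stmts):
  y = 3
  z = 1
  x = 3
  d = 3
  b = 16
  v = 3
  u = 8
  return 3
After constant-fold (8 stmts):
  y = 3
  z = 1
  x = 3
  d = 3
  b = 16
  v = 3
  u = 8
  return 3
After dead-code-elim (1 stmts):
  return 3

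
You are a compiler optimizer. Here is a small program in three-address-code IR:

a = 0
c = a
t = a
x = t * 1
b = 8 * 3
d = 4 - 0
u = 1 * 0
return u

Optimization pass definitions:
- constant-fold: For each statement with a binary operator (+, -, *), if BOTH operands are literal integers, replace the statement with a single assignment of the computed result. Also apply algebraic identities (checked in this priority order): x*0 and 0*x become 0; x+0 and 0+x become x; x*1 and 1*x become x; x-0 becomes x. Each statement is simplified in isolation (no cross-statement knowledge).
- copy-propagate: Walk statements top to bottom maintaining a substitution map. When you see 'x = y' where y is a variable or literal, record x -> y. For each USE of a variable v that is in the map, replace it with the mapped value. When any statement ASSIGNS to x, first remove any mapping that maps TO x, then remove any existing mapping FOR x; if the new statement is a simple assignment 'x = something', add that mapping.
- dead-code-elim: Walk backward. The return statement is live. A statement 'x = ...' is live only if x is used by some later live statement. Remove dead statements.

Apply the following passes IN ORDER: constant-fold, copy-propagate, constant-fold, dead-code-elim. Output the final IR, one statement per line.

Initial IR:
  a = 0
  c = a
  t = a
  x = t * 1
  b = 8 * 3
  d = 4 - 0
  u = 1 * 0
  return u
After constant-fold (8 stmts):
  a = 0
  c = a
  t = a
  x = t
  b = 24
  d = 4
  u = 0
  return u
After copy-propagate (8 stmts):
  a = 0
  c = 0
  t = 0
  x = 0
  b = 24
  d = 4
  u = 0
  return 0
After constant-fold (8 stmts):
  a = 0
  c = 0
  t = 0
  x = 0
  b = 24
  d = 4
  u = 0
  return 0
After dead-code-elim (1 stmts):
  return 0

Answer: return 0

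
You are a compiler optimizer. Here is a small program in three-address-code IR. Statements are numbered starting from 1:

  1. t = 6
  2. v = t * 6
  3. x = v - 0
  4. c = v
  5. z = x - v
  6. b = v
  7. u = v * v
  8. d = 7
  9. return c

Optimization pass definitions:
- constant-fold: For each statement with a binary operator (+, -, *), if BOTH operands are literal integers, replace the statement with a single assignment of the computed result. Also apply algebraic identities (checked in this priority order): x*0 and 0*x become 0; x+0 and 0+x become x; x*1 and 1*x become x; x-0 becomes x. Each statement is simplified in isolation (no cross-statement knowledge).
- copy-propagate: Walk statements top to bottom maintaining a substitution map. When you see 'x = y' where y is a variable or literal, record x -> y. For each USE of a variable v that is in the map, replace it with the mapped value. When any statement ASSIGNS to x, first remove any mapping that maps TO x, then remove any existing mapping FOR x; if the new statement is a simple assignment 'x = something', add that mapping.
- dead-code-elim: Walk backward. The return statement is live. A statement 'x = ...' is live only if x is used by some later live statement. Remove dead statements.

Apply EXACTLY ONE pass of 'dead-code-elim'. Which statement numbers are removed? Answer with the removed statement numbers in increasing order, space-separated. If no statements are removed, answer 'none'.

Answer: 3 5 6 7 8

Derivation:
Backward liveness scan:
Stmt 1 't = 6': KEEP (t is live); live-in = []
Stmt 2 'v = t * 6': KEEP (v is live); live-in = ['t']
Stmt 3 'x = v - 0': DEAD (x not in live set ['v'])
Stmt 4 'c = v': KEEP (c is live); live-in = ['v']
Stmt 5 'z = x - v': DEAD (z not in live set ['c'])
Stmt 6 'b = v': DEAD (b not in live set ['c'])
Stmt 7 'u = v * v': DEAD (u not in live set ['c'])
Stmt 8 'd = 7': DEAD (d not in live set ['c'])
Stmt 9 'return c': KEEP (return); live-in = ['c']
Removed statement numbers: [3, 5, 6, 7, 8]
Surviving IR:
  t = 6
  v = t * 6
  c = v
  return c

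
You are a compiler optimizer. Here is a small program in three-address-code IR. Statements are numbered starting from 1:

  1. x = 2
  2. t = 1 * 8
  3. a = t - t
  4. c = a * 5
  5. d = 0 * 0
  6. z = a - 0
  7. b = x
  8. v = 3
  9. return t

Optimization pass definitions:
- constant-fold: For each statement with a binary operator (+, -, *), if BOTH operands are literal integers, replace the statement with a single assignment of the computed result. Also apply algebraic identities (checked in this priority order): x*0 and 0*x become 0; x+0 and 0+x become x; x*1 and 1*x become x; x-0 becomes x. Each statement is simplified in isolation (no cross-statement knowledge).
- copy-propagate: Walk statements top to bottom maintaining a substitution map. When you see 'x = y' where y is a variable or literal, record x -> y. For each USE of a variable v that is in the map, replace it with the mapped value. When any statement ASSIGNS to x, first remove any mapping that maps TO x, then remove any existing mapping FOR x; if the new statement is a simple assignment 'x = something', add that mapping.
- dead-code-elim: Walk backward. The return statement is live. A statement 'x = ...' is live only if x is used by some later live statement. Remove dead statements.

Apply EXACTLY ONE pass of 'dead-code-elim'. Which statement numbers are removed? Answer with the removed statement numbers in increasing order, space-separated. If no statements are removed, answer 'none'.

Answer: 1 3 4 5 6 7 8

Derivation:
Backward liveness scan:
Stmt 1 'x = 2': DEAD (x not in live set [])
Stmt 2 't = 1 * 8': KEEP (t is live); live-in = []
Stmt 3 'a = t - t': DEAD (a not in live set ['t'])
Stmt 4 'c = a * 5': DEAD (c not in live set ['t'])
Stmt 5 'd = 0 * 0': DEAD (d not in live set ['t'])
Stmt 6 'z = a - 0': DEAD (z not in live set ['t'])
Stmt 7 'b = x': DEAD (b not in live set ['t'])
Stmt 8 'v = 3': DEAD (v not in live set ['t'])
Stmt 9 'return t': KEEP (return); live-in = ['t']
Removed statement numbers: [1, 3, 4, 5, 6, 7, 8]
Surviving IR:
  t = 1 * 8
  return t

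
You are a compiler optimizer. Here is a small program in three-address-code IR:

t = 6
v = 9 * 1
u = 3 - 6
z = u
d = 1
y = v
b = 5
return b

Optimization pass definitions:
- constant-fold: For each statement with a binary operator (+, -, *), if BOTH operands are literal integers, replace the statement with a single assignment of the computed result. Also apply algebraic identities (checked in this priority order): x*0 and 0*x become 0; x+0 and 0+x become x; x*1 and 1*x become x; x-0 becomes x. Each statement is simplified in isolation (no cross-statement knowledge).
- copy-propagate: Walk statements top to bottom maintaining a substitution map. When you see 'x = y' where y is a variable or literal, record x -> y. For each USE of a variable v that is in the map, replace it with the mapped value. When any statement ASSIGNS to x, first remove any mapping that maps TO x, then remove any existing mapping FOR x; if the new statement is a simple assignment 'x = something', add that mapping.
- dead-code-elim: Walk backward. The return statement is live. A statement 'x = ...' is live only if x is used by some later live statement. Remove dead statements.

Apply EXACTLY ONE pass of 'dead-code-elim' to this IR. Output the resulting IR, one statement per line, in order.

Applying dead-code-elim statement-by-statement:
  [8] return b  -> KEEP (return); live=['b']
  [7] b = 5  -> KEEP; live=[]
  [6] y = v  -> DEAD (y not live)
  [5] d = 1  -> DEAD (d not live)
  [4] z = u  -> DEAD (z not live)
  [3] u = 3 - 6  -> DEAD (u not live)
  [2] v = 9 * 1  -> DEAD (v not live)
  [1] t = 6  -> DEAD (t not live)
Result (2 stmts):
  b = 5
  return b

Answer: b = 5
return b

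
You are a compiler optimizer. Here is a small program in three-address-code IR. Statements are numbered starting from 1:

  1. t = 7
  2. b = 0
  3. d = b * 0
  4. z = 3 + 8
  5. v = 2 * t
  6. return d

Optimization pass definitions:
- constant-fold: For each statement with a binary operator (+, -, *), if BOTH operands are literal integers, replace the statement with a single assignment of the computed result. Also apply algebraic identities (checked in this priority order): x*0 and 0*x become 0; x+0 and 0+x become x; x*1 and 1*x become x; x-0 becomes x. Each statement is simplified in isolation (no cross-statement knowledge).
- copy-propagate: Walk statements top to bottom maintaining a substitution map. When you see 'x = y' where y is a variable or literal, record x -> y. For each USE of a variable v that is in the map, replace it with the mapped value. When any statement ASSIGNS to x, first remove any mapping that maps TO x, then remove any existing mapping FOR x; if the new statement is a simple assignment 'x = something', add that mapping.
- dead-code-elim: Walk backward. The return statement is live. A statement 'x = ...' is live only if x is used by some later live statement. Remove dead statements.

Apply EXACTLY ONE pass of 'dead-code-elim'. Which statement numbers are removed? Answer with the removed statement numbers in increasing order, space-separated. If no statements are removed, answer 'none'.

Backward liveness scan:
Stmt 1 't = 7': DEAD (t not in live set [])
Stmt 2 'b = 0': KEEP (b is live); live-in = []
Stmt 3 'd = b * 0': KEEP (d is live); live-in = ['b']
Stmt 4 'z = 3 + 8': DEAD (z not in live set ['d'])
Stmt 5 'v = 2 * t': DEAD (v not in live set ['d'])
Stmt 6 'return d': KEEP (return); live-in = ['d']
Removed statement numbers: [1, 4, 5]
Surviving IR:
  b = 0
  d = b * 0
  return d

Answer: 1 4 5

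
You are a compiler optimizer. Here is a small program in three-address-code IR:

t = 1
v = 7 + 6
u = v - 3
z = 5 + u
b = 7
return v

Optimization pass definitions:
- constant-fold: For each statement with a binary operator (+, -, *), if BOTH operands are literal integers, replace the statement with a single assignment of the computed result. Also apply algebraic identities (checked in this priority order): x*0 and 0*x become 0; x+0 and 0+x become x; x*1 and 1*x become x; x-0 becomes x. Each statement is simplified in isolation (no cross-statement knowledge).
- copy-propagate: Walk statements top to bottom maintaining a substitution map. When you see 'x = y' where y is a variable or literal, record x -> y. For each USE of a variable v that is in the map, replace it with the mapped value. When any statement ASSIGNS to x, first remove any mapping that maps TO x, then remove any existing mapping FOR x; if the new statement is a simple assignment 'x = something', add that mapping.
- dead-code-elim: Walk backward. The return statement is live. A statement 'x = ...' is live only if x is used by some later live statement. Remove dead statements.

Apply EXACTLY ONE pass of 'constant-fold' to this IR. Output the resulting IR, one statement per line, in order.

Applying constant-fold statement-by-statement:
  [1] t = 1  (unchanged)
  [2] v = 7 + 6  -> v = 13
  [3] u = v - 3  (unchanged)
  [4] z = 5 + u  (unchanged)
  [5] b = 7  (unchanged)
  [6] return v  (unchanged)
Result (6 stmts):
  t = 1
  v = 13
  u = v - 3
  z = 5 + u
  b = 7
  return v

Answer: t = 1
v = 13
u = v - 3
z = 5 + u
b = 7
return v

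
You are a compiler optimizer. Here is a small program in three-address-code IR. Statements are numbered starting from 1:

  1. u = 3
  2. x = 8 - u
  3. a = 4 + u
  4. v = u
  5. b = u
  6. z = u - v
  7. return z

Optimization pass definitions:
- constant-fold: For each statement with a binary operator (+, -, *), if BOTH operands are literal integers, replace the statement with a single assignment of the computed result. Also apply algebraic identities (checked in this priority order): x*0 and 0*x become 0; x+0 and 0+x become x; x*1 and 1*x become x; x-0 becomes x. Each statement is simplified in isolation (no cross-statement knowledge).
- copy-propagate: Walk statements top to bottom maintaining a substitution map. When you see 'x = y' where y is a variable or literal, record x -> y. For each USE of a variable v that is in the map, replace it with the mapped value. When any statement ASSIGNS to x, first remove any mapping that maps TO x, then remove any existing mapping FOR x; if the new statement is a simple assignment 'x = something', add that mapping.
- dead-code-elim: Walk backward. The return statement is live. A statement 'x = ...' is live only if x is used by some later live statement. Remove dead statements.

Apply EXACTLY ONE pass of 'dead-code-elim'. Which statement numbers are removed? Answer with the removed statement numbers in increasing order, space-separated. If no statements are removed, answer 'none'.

Backward liveness scan:
Stmt 1 'u = 3': KEEP (u is live); live-in = []
Stmt 2 'x = 8 - u': DEAD (x not in live set ['u'])
Stmt 3 'a = 4 + u': DEAD (a not in live set ['u'])
Stmt 4 'v = u': KEEP (v is live); live-in = ['u']
Stmt 5 'b = u': DEAD (b not in live set ['u', 'v'])
Stmt 6 'z = u - v': KEEP (z is live); live-in = ['u', 'v']
Stmt 7 'return z': KEEP (return); live-in = ['z']
Removed statement numbers: [2, 3, 5]
Surviving IR:
  u = 3
  v = u
  z = u - v
  return z

Answer: 2 3 5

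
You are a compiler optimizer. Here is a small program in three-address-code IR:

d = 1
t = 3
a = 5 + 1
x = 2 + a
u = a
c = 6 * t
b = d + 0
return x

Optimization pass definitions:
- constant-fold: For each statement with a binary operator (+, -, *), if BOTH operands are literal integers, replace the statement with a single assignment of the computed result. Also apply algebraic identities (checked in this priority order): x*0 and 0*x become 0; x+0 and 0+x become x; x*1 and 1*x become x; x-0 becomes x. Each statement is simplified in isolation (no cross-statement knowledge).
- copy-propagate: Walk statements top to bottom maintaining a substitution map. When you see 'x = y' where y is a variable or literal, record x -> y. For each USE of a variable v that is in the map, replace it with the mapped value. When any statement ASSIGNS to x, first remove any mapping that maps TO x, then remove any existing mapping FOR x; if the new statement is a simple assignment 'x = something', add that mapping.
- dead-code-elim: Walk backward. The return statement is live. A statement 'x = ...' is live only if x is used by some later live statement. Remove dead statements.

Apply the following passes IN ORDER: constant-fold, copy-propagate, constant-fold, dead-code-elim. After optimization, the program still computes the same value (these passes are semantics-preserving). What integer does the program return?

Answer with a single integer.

Answer: 8

Derivation:
Initial IR:
  d = 1
  t = 3
  a = 5 + 1
  x = 2 + a
  u = a
  c = 6 * t
  b = d + 0
  return x
After constant-fold (8 stmts):
  d = 1
  t = 3
  a = 6
  x = 2 + a
  u = a
  c = 6 * t
  b = d
  return x
After copy-propagate (8 stmts):
  d = 1
  t = 3
  a = 6
  x = 2 + 6
  u = 6
  c = 6 * 3
  b = 1
  return x
After constant-fold (8 stmts):
  d = 1
  t = 3
  a = 6
  x = 8
  u = 6
  c = 18
  b = 1
  return x
After dead-code-elim (2 stmts):
  x = 8
  return x
Evaluate:
  d = 1  =>  d = 1
  t = 3  =>  t = 3
  a = 5 + 1  =>  a = 6
  x = 2 + a  =>  x = 8
  u = a  =>  u = 6
  c = 6 * t  =>  c = 18
  b = d + 0  =>  b = 1
  return x = 8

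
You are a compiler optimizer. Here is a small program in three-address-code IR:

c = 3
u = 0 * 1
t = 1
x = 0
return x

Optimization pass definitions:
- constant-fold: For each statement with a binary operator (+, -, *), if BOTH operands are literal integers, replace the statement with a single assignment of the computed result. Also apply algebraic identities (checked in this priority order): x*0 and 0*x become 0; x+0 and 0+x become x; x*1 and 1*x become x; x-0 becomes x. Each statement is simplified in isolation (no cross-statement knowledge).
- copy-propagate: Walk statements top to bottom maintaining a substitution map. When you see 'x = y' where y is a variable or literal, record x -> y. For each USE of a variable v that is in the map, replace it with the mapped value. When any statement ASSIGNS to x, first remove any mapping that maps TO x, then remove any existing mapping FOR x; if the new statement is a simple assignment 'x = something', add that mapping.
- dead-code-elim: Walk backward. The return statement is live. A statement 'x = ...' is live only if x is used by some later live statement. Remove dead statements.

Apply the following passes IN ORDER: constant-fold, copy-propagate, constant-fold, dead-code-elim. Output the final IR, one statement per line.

Initial IR:
  c = 3
  u = 0 * 1
  t = 1
  x = 0
  return x
After constant-fold (5 stmts):
  c = 3
  u = 0
  t = 1
  x = 0
  return x
After copy-propagate (5 stmts):
  c = 3
  u = 0
  t = 1
  x = 0
  return 0
After constant-fold (5 stmts):
  c = 3
  u = 0
  t = 1
  x = 0
  return 0
After dead-code-elim (1 stmts):
  return 0

Answer: return 0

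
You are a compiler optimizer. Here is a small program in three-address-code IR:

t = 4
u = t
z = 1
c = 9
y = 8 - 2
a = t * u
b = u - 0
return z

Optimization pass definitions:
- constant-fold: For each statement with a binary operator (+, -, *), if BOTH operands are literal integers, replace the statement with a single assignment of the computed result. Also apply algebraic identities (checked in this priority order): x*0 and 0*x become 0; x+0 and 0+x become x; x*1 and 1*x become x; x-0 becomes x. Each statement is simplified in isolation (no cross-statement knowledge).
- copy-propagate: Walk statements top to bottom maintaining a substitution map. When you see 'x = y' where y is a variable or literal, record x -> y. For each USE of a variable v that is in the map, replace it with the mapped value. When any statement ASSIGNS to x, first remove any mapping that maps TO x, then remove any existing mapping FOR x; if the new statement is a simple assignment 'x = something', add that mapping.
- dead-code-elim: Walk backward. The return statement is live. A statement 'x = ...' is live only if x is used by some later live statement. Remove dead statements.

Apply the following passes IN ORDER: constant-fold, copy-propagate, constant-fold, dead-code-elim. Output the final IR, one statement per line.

Initial IR:
  t = 4
  u = t
  z = 1
  c = 9
  y = 8 - 2
  a = t * u
  b = u - 0
  return z
After constant-fold (8 stmts):
  t = 4
  u = t
  z = 1
  c = 9
  y = 6
  a = t * u
  b = u
  return z
After copy-propagate (8 stmts):
  t = 4
  u = 4
  z = 1
  c = 9
  y = 6
  a = 4 * 4
  b = 4
  return 1
After constant-fold (8 stmts):
  t = 4
  u = 4
  z = 1
  c = 9
  y = 6
  a = 16
  b = 4
  return 1
After dead-code-elim (1 stmts):
  return 1

Answer: return 1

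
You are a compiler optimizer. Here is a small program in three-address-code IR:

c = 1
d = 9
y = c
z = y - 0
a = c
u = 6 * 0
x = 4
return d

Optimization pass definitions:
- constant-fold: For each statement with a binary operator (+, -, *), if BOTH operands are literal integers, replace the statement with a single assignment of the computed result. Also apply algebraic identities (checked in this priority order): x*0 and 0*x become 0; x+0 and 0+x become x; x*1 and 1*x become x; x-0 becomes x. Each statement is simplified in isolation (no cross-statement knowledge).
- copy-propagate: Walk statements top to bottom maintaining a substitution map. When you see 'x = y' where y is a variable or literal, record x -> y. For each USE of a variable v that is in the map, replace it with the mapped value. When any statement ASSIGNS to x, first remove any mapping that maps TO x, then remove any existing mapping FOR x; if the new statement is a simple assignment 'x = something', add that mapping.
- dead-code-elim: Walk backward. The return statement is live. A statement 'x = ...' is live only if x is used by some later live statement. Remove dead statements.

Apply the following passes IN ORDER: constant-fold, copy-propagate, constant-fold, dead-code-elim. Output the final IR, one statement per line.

Initial IR:
  c = 1
  d = 9
  y = c
  z = y - 0
  a = c
  u = 6 * 0
  x = 4
  return d
After constant-fold (8 stmts):
  c = 1
  d = 9
  y = c
  z = y
  a = c
  u = 0
  x = 4
  return d
After copy-propagate (8 stmts):
  c = 1
  d = 9
  y = 1
  z = 1
  a = 1
  u = 0
  x = 4
  return 9
After constant-fold (8 stmts):
  c = 1
  d = 9
  y = 1
  z = 1
  a = 1
  u = 0
  x = 4
  return 9
After dead-code-elim (1 stmts):
  return 9

Answer: return 9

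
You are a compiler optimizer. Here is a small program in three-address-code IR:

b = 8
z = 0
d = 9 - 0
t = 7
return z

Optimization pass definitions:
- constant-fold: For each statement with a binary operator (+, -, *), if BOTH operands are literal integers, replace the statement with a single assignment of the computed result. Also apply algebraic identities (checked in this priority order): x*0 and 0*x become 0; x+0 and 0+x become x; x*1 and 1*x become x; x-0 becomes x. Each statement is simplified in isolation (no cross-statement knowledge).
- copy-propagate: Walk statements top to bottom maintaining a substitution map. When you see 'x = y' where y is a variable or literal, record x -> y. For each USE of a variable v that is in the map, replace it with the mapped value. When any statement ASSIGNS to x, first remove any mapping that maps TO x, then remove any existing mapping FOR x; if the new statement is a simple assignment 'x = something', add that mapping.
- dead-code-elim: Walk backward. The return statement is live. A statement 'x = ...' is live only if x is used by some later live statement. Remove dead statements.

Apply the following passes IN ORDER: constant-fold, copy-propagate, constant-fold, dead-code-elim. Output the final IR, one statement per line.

Answer: return 0

Derivation:
Initial IR:
  b = 8
  z = 0
  d = 9 - 0
  t = 7
  return z
After constant-fold (5 stmts):
  b = 8
  z = 0
  d = 9
  t = 7
  return z
After copy-propagate (5 stmts):
  b = 8
  z = 0
  d = 9
  t = 7
  return 0
After constant-fold (5 stmts):
  b = 8
  z = 0
  d = 9
  t = 7
  return 0
After dead-code-elim (1 stmts):
  return 0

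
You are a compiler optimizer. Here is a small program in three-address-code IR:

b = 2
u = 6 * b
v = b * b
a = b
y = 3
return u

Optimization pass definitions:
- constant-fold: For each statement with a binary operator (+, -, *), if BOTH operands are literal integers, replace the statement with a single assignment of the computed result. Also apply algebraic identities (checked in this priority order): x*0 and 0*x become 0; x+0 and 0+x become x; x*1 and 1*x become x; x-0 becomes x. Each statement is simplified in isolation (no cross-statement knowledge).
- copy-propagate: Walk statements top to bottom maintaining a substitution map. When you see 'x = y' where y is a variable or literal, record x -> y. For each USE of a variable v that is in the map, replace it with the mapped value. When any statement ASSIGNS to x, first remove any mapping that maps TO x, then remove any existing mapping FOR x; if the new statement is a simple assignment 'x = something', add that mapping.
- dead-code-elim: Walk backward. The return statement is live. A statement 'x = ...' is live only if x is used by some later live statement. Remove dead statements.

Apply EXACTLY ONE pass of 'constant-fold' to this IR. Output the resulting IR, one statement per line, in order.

Answer: b = 2
u = 6 * b
v = b * b
a = b
y = 3
return u

Derivation:
Applying constant-fold statement-by-statement:
  [1] b = 2  (unchanged)
  [2] u = 6 * b  (unchanged)
  [3] v = b * b  (unchanged)
  [4] a = b  (unchanged)
  [5] y = 3  (unchanged)
  [6] return u  (unchanged)
Result (6 stmts):
  b = 2
  u = 6 * b
  v = b * b
  a = b
  y = 3
  return u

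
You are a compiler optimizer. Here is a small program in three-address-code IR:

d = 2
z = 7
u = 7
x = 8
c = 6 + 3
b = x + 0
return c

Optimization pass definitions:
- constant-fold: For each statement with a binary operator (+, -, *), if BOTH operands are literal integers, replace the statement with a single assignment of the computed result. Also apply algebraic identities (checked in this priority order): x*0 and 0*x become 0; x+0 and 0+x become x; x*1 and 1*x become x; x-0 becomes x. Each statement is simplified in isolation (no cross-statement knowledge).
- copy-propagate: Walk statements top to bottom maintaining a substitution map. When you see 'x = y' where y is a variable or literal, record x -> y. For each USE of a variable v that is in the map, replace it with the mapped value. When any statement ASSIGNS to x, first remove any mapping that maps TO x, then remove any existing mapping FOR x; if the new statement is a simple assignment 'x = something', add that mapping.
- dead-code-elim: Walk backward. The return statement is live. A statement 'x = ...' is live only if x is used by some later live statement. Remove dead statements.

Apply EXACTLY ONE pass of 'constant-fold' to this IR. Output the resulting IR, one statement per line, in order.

Answer: d = 2
z = 7
u = 7
x = 8
c = 9
b = x
return c

Derivation:
Applying constant-fold statement-by-statement:
  [1] d = 2  (unchanged)
  [2] z = 7  (unchanged)
  [3] u = 7  (unchanged)
  [4] x = 8  (unchanged)
  [5] c = 6 + 3  -> c = 9
  [6] b = x + 0  -> b = x
  [7] return c  (unchanged)
Result (7 stmts):
  d = 2
  z = 7
  u = 7
  x = 8
  c = 9
  b = x
  return c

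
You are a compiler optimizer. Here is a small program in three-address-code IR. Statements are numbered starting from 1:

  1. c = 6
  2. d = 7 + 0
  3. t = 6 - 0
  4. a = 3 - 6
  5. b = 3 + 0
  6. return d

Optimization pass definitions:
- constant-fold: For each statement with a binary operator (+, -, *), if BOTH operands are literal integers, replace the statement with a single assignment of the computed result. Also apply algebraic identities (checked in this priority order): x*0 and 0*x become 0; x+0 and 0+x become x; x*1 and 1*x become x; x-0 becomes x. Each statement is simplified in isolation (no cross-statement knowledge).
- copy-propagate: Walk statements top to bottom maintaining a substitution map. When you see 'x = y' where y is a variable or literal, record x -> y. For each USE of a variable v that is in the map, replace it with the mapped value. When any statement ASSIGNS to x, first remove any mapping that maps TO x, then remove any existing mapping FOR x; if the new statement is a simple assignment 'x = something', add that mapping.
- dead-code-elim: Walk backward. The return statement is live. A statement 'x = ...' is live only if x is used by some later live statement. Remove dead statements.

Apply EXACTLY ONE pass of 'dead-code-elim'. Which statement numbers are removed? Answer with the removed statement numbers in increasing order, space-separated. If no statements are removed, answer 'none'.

Answer: 1 3 4 5

Derivation:
Backward liveness scan:
Stmt 1 'c = 6': DEAD (c not in live set [])
Stmt 2 'd = 7 + 0': KEEP (d is live); live-in = []
Stmt 3 't = 6 - 0': DEAD (t not in live set ['d'])
Stmt 4 'a = 3 - 6': DEAD (a not in live set ['d'])
Stmt 5 'b = 3 + 0': DEAD (b not in live set ['d'])
Stmt 6 'return d': KEEP (return); live-in = ['d']
Removed statement numbers: [1, 3, 4, 5]
Surviving IR:
  d = 7 + 0
  return d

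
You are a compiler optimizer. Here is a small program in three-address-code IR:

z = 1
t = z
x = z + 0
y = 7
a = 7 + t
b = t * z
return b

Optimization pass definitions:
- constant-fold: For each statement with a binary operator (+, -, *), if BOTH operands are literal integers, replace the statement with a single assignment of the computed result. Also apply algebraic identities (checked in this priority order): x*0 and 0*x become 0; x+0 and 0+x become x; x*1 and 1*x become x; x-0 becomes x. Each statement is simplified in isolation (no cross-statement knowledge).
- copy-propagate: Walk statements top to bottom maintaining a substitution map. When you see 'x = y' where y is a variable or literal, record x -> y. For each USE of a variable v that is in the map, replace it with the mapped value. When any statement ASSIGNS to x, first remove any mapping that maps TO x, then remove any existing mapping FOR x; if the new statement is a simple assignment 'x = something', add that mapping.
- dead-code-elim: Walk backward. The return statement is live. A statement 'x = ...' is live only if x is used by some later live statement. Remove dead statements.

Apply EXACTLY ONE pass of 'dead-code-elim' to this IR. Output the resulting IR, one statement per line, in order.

Answer: z = 1
t = z
b = t * z
return b

Derivation:
Applying dead-code-elim statement-by-statement:
  [7] return b  -> KEEP (return); live=['b']
  [6] b = t * z  -> KEEP; live=['t', 'z']
  [5] a = 7 + t  -> DEAD (a not live)
  [4] y = 7  -> DEAD (y not live)
  [3] x = z + 0  -> DEAD (x not live)
  [2] t = z  -> KEEP; live=['z']
  [1] z = 1  -> KEEP; live=[]
Result (4 stmts):
  z = 1
  t = z
  b = t * z
  return b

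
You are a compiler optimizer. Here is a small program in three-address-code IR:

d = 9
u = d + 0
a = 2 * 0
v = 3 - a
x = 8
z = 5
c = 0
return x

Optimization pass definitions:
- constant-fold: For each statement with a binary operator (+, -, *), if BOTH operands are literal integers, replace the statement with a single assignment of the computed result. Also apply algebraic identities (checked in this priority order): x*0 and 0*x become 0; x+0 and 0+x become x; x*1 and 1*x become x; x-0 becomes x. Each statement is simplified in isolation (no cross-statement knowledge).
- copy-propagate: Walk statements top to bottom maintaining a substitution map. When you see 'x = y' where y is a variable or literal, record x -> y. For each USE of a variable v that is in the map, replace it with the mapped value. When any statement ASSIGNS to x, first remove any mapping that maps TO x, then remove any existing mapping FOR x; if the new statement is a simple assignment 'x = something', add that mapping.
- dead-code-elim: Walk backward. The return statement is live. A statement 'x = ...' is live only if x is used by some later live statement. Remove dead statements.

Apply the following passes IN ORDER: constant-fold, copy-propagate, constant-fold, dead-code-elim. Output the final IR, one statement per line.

Initial IR:
  d = 9
  u = d + 0
  a = 2 * 0
  v = 3 - a
  x = 8
  z = 5
  c = 0
  return x
After constant-fold (8 stmts):
  d = 9
  u = d
  a = 0
  v = 3 - a
  x = 8
  z = 5
  c = 0
  return x
After copy-propagate (8 stmts):
  d = 9
  u = 9
  a = 0
  v = 3 - 0
  x = 8
  z = 5
  c = 0
  return 8
After constant-fold (8 stmts):
  d = 9
  u = 9
  a = 0
  v = 3
  x = 8
  z = 5
  c = 0
  return 8
After dead-code-elim (1 stmts):
  return 8

Answer: return 8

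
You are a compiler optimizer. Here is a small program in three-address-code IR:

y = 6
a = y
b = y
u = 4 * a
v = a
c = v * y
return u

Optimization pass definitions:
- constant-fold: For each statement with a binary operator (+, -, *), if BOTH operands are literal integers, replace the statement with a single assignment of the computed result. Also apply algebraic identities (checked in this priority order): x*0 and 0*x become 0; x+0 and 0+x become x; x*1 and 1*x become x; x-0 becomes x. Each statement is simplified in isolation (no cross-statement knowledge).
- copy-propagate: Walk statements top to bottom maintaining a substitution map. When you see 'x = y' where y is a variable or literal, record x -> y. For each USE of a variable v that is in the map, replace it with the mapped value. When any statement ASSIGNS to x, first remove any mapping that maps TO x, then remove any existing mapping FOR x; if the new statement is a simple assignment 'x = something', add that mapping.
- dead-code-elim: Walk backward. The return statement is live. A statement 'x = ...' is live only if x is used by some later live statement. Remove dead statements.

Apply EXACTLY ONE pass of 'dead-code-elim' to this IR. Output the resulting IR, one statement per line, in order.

Applying dead-code-elim statement-by-statement:
  [7] return u  -> KEEP (return); live=['u']
  [6] c = v * y  -> DEAD (c not live)
  [5] v = a  -> DEAD (v not live)
  [4] u = 4 * a  -> KEEP; live=['a']
  [3] b = y  -> DEAD (b not live)
  [2] a = y  -> KEEP; live=['y']
  [1] y = 6  -> KEEP; live=[]
Result (4 stmts):
  y = 6
  a = y
  u = 4 * a
  return u

Answer: y = 6
a = y
u = 4 * a
return u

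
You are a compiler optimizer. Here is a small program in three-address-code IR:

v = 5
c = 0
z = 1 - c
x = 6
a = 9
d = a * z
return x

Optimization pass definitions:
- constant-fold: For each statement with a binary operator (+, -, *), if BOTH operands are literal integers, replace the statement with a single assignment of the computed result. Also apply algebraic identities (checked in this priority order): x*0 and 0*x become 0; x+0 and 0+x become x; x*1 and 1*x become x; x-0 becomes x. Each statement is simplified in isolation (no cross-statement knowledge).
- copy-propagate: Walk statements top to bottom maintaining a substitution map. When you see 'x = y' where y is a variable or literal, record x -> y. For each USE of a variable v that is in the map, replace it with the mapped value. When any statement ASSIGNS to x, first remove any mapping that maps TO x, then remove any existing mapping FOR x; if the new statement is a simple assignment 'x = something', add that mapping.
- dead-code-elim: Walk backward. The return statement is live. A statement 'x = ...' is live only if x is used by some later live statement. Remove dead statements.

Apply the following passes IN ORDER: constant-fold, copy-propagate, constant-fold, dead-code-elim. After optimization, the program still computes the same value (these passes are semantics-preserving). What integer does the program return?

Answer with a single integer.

Answer: 6

Derivation:
Initial IR:
  v = 5
  c = 0
  z = 1 - c
  x = 6
  a = 9
  d = a * z
  return x
After constant-fold (7 stmts):
  v = 5
  c = 0
  z = 1 - c
  x = 6
  a = 9
  d = a * z
  return x
After copy-propagate (7 stmts):
  v = 5
  c = 0
  z = 1 - 0
  x = 6
  a = 9
  d = 9 * z
  return 6
After constant-fold (7 stmts):
  v = 5
  c = 0
  z = 1
  x = 6
  a = 9
  d = 9 * z
  return 6
After dead-code-elim (1 stmts):
  return 6
Evaluate:
  v = 5  =>  v = 5
  c = 0  =>  c = 0
  z = 1 - c  =>  z = 1
  x = 6  =>  x = 6
  a = 9  =>  a = 9
  d = a * z  =>  d = 9
  return x = 6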